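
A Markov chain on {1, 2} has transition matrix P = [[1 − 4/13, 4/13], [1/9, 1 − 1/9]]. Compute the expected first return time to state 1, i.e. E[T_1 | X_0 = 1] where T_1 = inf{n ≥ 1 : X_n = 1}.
E[T_1 | X_0 = 1] = 1/π_1 = 49/13

For an irreducible recurrent Markov chain with stationary distribution π, E[T_i | X_0 = i] = 1/π_i (Kac's formula). Here π_1 = (1/9)/(4/13 + 1/9) = (1/9)/(49/117) = 13/49, so E[T_1 | X_0 = 1] = 1/π_1 = (4/13 + 1/9)/(1/9) = (49/117)/(1/9) = 49/13.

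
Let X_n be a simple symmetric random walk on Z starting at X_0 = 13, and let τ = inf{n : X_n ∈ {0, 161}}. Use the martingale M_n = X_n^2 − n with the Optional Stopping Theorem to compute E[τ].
E[τ] = 1924

M_n = X_n^2 − n is a martingale (since E[X_{n+1}^2 | F_n] = X_n^2 + 1). By OST (τ has finite mean in a bounded region), E[M_τ] = E[M_0] = X_0^2 − 0 = 13^2 = 169. Also E[M_τ] = E[X_τ^2] − E[τ]. The walk exits at 0 or 161, with P(hit 161 first) = 13/161, so E[X_τ^2] = 161^2 · 13/161 + 0 = 2093. Thus E[τ] = E[X_τ^2] − E[M_τ] = 2093 − 169 = 1924 = 13(161 − 13) = 1924.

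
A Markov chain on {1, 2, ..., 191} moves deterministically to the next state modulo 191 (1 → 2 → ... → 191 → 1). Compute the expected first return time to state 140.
E[T_140 | X_0 = 140] = 191

The chain cycles deterministically, so starting at state 140 it returns in exactly 191 steps. Equivalently, the stationary distribution is uniform π_j = 1/191 for every state j, so by Kac's formula E[T_140] = 1/π_140 = 191.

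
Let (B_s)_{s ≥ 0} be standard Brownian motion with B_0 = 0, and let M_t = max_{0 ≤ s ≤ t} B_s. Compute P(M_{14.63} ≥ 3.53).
P(M_{14.63} ≥ 3.53) = 2·P(B_{14.63} ≥ 3.53) = 2(1 − Φ(3.53/√14.63)) ≈ 0.3561

By the reflection principle for Brownian motion, P(M_t ≥ a) = 2 · P(B_t ≥ a) for a ≥ 0. Since B_t ~ N(0, t), P(B_t ≥ 3.53) = 1 − Φ(3.53/√t) = 1 − Φ(3.53/√14.63) = 1 − Φ(0.9229). So
  P(M_{14.63} ≥ 3.53) = 2(1 − Φ(0.9229)) ≈ 0.3561.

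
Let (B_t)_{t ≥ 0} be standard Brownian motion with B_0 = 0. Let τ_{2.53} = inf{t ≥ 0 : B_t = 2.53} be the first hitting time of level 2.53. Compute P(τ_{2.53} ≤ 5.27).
P(τ_{2.53} ≤ 5.27) = 2(1 − Φ(2.53/√5.27)) = 2(1 − Φ(1.1021)) ≈ 0.2704

By the reflection principle for standard BM, P(τ_b ≤ t) = 2 · P(B_t ≥ b). Since B_t ~ N(0, t), P(B_t ≥ 2.53) = 1 − Φ(2.53/√t) = 1 − Φ(2.53/√5.27) = 1 − Φ(1.1021) ≈ 0.13521. Doubling: P(τ_{2.53} ≤ 5.27) ≈ 2 · 0.13521 = 0.27042 ≈ 0.2704.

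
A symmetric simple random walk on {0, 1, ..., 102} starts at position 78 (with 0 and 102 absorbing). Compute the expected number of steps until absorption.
E[τ | X_0 = 78] = 1872

Let v_k = E[τ | X_0 = k]. Boundary: v_0 = v_102 = 0. Recurrence: v_k = 1 + (v_{k-1} + v_{k+1})/2 for 1 ≤ k ≤ 101. The particular solution to v_k − (v_{k-1} + v_{k+1})/2 = 1 is v_k = −k^2. Adding homogeneous solution A + B k and matching boundaries gives v_k = k (102 − k). Substituting k = 78: v_78 = 78 · 24 = 1872.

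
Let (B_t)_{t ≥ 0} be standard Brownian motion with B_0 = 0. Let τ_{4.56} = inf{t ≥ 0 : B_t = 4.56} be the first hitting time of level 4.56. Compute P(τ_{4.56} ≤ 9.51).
P(τ_{4.56} ≤ 9.51) = 2(1 − Φ(4.56/√9.51)) = 2(1 − Φ(1.4787)) ≈ 0.1392

By the reflection principle for standard BM, P(τ_b ≤ t) = 2 · P(B_t ≥ b). Since B_t ~ N(0, t), P(B_t ≥ 4.56) = 1 − Φ(4.56/√t) = 1 − Φ(4.56/√9.51) = 1 − Φ(1.4787) ≈ 0.06961. Doubling: P(τ_{4.56} ≤ 9.51) ≈ 2 · 0.06961 = 0.13922 ≈ 0.1392.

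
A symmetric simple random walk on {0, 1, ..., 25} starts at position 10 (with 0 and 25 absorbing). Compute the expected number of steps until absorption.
E[τ | X_0 = 10] = 150

Let v_k = E[τ | X_0 = k]. Boundary: v_0 = v_25 = 0. Recurrence: v_k = 1 + (v_{k-1} + v_{k+1})/2 for 1 ≤ k ≤ 24. The particular solution to v_k − (v_{k-1} + v_{k+1})/2 = 1 is v_k = −k^2. Adding homogeneous solution A + B k and matching boundaries gives v_k = k (25 − k). Substituting k = 10: v_10 = 10 · 15 = 150.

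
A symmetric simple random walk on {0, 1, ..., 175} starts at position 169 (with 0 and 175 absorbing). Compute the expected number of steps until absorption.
E[τ | X_0 = 169] = 1014

Let v_k = E[τ | X_0 = k]. Boundary: v_0 = v_175 = 0. Recurrence: v_k = 1 + (v_{k-1} + v_{k+1})/2 for 1 ≤ k ≤ 174. The particular solution to v_k − (v_{k-1} + v_{k+1})/2 = 1 is v_k = −k^2. Adding homogeneous solution A + B k and matching boundaries gives v_k = k (175 − k). Substituting k = 169: v_169 = 169 · 6 = 1014.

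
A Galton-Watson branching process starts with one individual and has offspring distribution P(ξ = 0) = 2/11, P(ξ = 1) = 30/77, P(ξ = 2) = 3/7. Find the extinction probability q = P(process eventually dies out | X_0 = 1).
q = 14/33

The pgf is f(s) = 2/11 + 30/77·s + 3/7·s². The extinction probability q is the smallest fixed point of f in [0, 1]. Setting s = f(s):
  3/7·s² + (30/77 − 1)·s + 2/11 = 0
  3/7·s² − (2/11 + 3/7)·s + 2/11 = 0
which factors as (s − 1)·(3/7·s − 2/11) = 0, giving roots s = 1 and s = (2/11)/(3/7) = 14/33.
Mean offspring μ = 30/77 + 2·3/7 = 96/77 > 1 (supercritical), so q < 1. The extinction probability is the smaller root: q = (2/11)/(3/7) = 14/33.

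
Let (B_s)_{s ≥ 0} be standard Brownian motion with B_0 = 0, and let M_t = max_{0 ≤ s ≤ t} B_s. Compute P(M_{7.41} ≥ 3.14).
P(M_{7.41} ≥ 3.14) = 2·P(B_{7.41} ≥ 3.14) = 2(1 − Φ(3.14/√7.41)) ≈ 0.2487

By the reflection principle for Brownian motion, P(M_t ≥ a) = 2 · P(B_t ≥ a) for a ≥ 0. Since B_t ~ N(0, t), P(B_t ≥ 3.14) = 1 − Φ(3.14/√t) = 1 − Φ(3.14/√7.41) = 1 − Φ(1.1535). So
  P(M_{7.41} ≥ 3.14) = 2(1 − Φ(1.1535)) ≈ 0.2487.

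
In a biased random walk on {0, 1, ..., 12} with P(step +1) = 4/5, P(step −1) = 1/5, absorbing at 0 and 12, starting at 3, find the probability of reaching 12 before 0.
P(hit 12 before 0) = (1 − (1/4)^3) / (1 − (1/4)^12) = 262144/266305

Let u_k denote P(reach 12 before 0 | start at k). Boundary: u_0 = 0, u_12 = 1. Recurrence: u_k = 4/5·u_{k+1} + 1/5·u_{k-1} for 1 ≤ k ≤ 11. Try u_k = A + B·r^k with r = q/p = (1/5)/(4/5) = 1/4. Substitution satisfies the recurrence; boundary conditions give:
  u_k = (1 − r^k) / (1 − r^N) = (1 − (1/4)^3) / (1 − (1/4)^12) = 262144/266305.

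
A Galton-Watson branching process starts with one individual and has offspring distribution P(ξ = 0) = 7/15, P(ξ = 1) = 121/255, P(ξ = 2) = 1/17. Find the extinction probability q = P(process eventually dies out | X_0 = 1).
q = 1

Mean offspring μ = 0·7/15 + 1·121/255 + 2·1/17 = 151/255 ≤ 1. For μ ≤ 1 with offspring not concentrated at 1, the Galton-Watson process goes extinct almost surely, so q = 1.
(Algebraic check: The pgf is f(s) = 7/15 + 121/255·s + 1/17·s². The extinction probability q is the smallest fixed point of f in [0, 1]. Setting s = f(s):
  1/17·s² + (121/255 − 1)·s + 7/15 = 0
  1/17·s² − (7/15 + 1/17)·s + 7/15 = 0
which factors as (s − 1)·(1/17·s − 7/15) = 0, giving roots s = 1 and s = (7/15)/(1/17) = 119/15. Since 119/15 ≥ 1, the smallest root in [0, 1] is s = 1.)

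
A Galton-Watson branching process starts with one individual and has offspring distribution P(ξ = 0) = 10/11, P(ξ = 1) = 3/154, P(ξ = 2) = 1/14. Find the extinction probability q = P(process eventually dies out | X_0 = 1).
q = 1

Mean offspring μ = 0·10/11 + 1·3/154 + 2·1/14 = 25/154 ≤ 1. For μ ≤ 1 with offspring not concentrated at 1, the Galton-Watson process goes extinct almost surely, so q = 1.
(Algebraic check: The pgf is f(s) = 10/11 + 3/154·s + 1/14·s². The extinction probability q is the smallest fixed point of f in [0, 1]. Setting s = f(s):
  1/14·s² + (3/154 − 1)·s + 10/11 = 0
  1/14·s² − (10/11 + 1/14)·s + 10/11 = 0
which factors as (s − 1)·(1/14·s − 10/11) = 0, giving roots s = 1 and s = (10/11)/(1/14) = 140/11. Since 140/11 ≥ 1, the smallest root in [0, 1] is s = 1.)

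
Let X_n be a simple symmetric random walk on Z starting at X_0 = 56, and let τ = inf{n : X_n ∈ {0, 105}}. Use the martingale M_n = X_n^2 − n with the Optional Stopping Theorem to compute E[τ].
E[τ] = 2744

M_n = X_n^2 − n is a martingale (since E[X_{n+1}^2 | F_n] = X_n^2 + 1). By OST (τ has finite mean in a bounded region), E[M_τ] = E[M_0] = X_0^2 − 0 = 56^2 = 3136. Also E[M_τ] = E[X_τ^2] − E[τ]. The walk exits at 0 or 105, with P(hit 105 first) = 56/105, so E[X_τ^2] = 105^2 · 56/105 + 0 = 5880. Thus E[τ] = E[X_τ^2] − E[M_τ] = 5880 − 3136 = 2744 = 56(105 − 56) = 2744.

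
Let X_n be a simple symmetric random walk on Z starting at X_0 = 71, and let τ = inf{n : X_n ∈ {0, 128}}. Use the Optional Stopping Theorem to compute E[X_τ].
E[X_τ] = 71

X_n is a martingale and τ is a bounded-mean stopping time (indeed τ is finite a.s. with bounded expectation since the walk is in a bounded region). By the OST, E[X_τ] = E[X_0] = 71. Equivalently: E[X_τ] = 128 · P(hit 128 first) + 0 · P(hit 0 first) = 128 · (71/128) = 71.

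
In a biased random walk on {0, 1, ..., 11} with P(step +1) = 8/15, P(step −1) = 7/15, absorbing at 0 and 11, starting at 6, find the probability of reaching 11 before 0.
P(hit 11 before 0) = (1 − (7/8)^6) / (1 − (7/8)^11) = 4734812160/6612607849

Let u_k denote P(reach 11 before 0 | start at k). Boundary: u_0 = 0, u_11 = 1. Recurrence: u_k = 8/15·u_{k+1} + 7/15·u_{k-1} for 1 ≤ k ≤ 10. Try u_k = A + B·r^k with r = q/p = (7/15)/(8/15) = 7/8. Substitution satisfies the recurrence; boundary conditions give:
  u_k = (1 − r^k) / (1 − r^N) = (1 − (7/8)^6) / (1 − (7/8)^11) = 4734812160/6612607849.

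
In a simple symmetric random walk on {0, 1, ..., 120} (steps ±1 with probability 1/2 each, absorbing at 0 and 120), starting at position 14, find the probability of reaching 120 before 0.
P(hit 120 before 0) = 14/120 = 7/60

Let u_k = P(hit 120 before 0 | start at k). Then u_0 = 0, u_120 = 1, and u_k = u_{k-1}/2 + u_{k+1}/2 for 1 ≤ k ≤ 119. This harmonic recurrence is solved by u_k = k/120, giving u_14 = 14/120 = 7/60.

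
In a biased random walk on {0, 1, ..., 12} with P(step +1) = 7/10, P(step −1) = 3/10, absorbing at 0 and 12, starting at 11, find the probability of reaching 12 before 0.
P(hit 12 before 0) = (1 − (3/7)^11) / (1 − (3/7)^12) = 3460011793/3460188940

Let u_k denote P(reach 12 before 0 | start at k). Boundary: u_0 = 0, u_12 = 1. Recurrence: u_k = 7/10·u_{k+1} + 3/10·u_{k-1} for 1 ≤ k ≤ 11. Try u_k = A + B·r^k with r = q/p = (3/10)/(7/10) = 3/7. Substitution satisfies the recurrence; boundary conditions give:
  u_k = (1 − r^k) / (1 − r^N) = (1 − (3/7)^11) / (1 − (3/7)^12) = 3460011793/3460188940.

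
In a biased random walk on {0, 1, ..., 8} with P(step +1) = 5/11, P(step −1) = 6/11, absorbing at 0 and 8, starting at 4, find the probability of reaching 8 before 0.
P(hit 8 before 0) = (1 − (6/5)^4) / (1 − (6/5)^8) = 625/1921

Let u_k denote P(reach 8 before 0 | start at k). Boundary: u_0 = 0, u_8 = 1. Recurrence: u_k = 5/11·u_{k+1} + 6/11·u_{k-1} for 1 ≤ k ≤ 7. Try u_k = A + B·r^k with r = q/p = (6/11)/(5/11) = 6/5. Substitution satisfies the recurrence; boundary conditions give:
  u_k = (1 − r^k) / (1 − r^N) = (1 − (6/5)^4) / (1 − (6/5)^8) = 625/1921.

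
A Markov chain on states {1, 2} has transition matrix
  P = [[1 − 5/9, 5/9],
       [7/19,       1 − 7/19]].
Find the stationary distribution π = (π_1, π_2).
π_1 = 63/158, π_2 = 95/158

Solve πP = π with π_1 + π_2 = 1. From πP = π: π_1 · (1 − 5/9) + π_2 · 7/19 = π_1 ⇒ π_2 · 7/19 = π_1 · 5/9 ⇒ π_2/π_1 = (5/9)/(7/19) = 95/63. Together with π_1 + π_2 = 1:
  π_1 = (7/19)/(5/9 + 7/19) = (7/19)/(158/171) = 63/158,
  π_2 = (5/9)/(5/9 + 7/19) = (5/9)/(158/171) = 95/158.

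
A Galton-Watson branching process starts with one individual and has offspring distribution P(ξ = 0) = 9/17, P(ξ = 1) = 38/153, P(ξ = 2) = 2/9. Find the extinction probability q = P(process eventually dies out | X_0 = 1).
q = 1

Mean offspring μ = 0·9/17 + 1·38/153 + 2·2/9 = 106/153 ≤ 1. For μ ≤ 1 with offspring not concentrated at 1, the Galton-Watson process goes extinct almost surely, so q = 1.
(Algebraic check: The pgf is f(s) = 9/17 + 38/153·s + 2/9·s². The extinction probability q is the smallest fixed point of f in [0, 1]. Setting s = f(s):
  2/9·s² + (38/153 − 1)·s + 9/17 = 0
  2/9·s² − (9/17 + 2/9)·s + 9/17 = 0
which factors as (s − 1)·(2/9·s − 9/17) = 0, giving roots s = 1 and s = (9/17)/(2/9) = 81/34. Since 81/34 ≥ 1, the smallest root in [0, 1] is s = 1.)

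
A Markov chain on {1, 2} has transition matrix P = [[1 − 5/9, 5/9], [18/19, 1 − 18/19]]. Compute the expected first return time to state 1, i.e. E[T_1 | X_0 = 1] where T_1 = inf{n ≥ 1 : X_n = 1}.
E[T_1 | X_0 = 1] = 1/π_1 = 257/162

For an irreducible recurrent Markov chain with stationary distribution π, E[T_i | X_0 = i] = 1/π_i (Kac's formula). Here π_1 = (18/19)/(5/9 + 18/19) = (18/19)/(257/171) = 162/257, so E[T_1 | X_0 = 1] = 1/π_1 = (5/9 + 18/19)/(18/19) = (257/171)/(18/19) = 257/162.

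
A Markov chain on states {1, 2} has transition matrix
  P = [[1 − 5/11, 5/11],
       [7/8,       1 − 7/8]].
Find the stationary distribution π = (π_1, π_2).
π_1 = 77/117, π_2 = 40/117

Solve πP = π with π_1 + π_2 = 1. From πP = π: π_1 · (1 − 5/11) + π_2 · 7/8 = π_1 ⇒ π_2 · 7/8 = π_1 · 5/11 ⇒ π_2/π_1 = (5/11)/(7/8) = 40/77. Together with π_1 + π_2 = 1:
  π_1 = (7/8)/(5/11 + 7/8) = (7/8)/(117/88) = 77/117,
  π_2 = (5/11)/(5/11 + 7/8) = (5/11)/(117/88) = 40/117.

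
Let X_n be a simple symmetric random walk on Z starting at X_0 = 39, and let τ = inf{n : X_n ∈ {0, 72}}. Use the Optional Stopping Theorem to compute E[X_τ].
E[X_τ] = 39

X_n is a martingale and τ is a bounded-mean stopping time (indeed τ is finite a.s. with bounded expectation since the walk is in a bounded region). By the OST, E[X_τ] = E[X_0] = 39. Equivalently: E[X_τ] = 72 · P(hit 72 first) + 0 · P(hit 0 first) = 72 · (39/72) = 39.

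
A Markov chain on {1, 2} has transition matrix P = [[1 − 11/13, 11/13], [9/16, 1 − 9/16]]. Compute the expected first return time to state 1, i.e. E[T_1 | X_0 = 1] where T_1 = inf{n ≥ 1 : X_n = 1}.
E[T_1 | X_0 = 1] = 1/π_1 = 293/117

For an irreducible recurrent Markov chain with stationary distribution π, E[T_i | X_0 = i] = 1/π_i (Kac's formula). Here π_1 = (9/16)/(11/13 + 9/16) = (9/16)/(293/208) = 117/293, so E[T_1 | X_0 = 1] = 1/π_1 = (11/13 + 9/16)/(9/16) = (293/208)/(9/16) = 293/117.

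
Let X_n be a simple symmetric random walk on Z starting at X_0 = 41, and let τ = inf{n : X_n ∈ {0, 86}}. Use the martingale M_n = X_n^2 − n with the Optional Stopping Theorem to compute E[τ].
E[τ] = 1845

M_n = X_n^2 − n is a martingale (since E[X_{n+1}^2 | F_n] = X_n^2 + 1). By OST (τ has finite mean in a bounded region), E[M_τ] = E[M_0] = X_0^2 − 0 = 41^2 = 1681. Also E[M_τ] = E[X_τ^2] − E[τ]. The walk exits at 0 or 86, with P(hit 86 first) = 41/86, so E[X_τ^2] = 86^2 · 41/86 + 0 = 3526. Thus E[τ] = E[X_τ^2] − E[M_τ] = 3526 − 1681 = 1845 = 41(86 − 41) = 1845.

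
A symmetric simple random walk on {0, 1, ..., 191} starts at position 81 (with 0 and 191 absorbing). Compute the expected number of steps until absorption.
E[τ | X_0 = 81] = 8910

Let v_k = E[τ | X_0 = k]. Boundary: v_0 = v_191 = 0. Recurrence: v_k = 1 + (v_{k-1} + v_{k+1})/2 for 1 ≤ k ≤ 190. The particular solution to v_k − (v_{k-1} + v_{k+1})/2 = 1 is v_k = −k^2. Adding homogeneous solution A + B k and matching boundaries gives v_k = k (191 − k). Substituting k = 81: v_81 = 81 · 110 = 8910.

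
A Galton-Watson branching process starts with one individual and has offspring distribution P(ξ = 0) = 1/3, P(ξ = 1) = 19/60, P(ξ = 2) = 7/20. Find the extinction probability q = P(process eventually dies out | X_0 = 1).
q = 20/21

The pgf is f(s) = 1/3 + 19/60·s + 7/20·s². The extinction probability q is the smallest fixed point of f in [0, 1]. Setting s = f(s):
  7/20·s² + (19/60 − 1)·s + 1/3 = 0
  7/20·s² − (1/3 + 7/20)·s + 1/3 = 0
which factors as (s − 1)·(7/20·s − 1/3) = 0, giving roots s = 1 and s = (1/3)/(7/20) = 20/21.
Mean offspring μ = 19/60 + 2·7/20 = 61/60 > 1 (supercritical), so q < 1. The extinction probability is the smaller root: q = (1/3)/(7/20) = 20/21.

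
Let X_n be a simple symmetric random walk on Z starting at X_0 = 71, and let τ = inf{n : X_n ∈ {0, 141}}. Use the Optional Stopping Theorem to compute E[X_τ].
E[X_τ] = 71

X_n is a martingale and τ is a bounded-mean stopping time (indeed τ is finite a.s. with bounded expectation since the walk is in a bounded region). By the OST, E[X_τ] = E[X_0] = 71. Equivalently: E[X_τ] = 141 · P(hit 141 first) + 0 · P(hit 0 first) = 141 · (71/141) = 71.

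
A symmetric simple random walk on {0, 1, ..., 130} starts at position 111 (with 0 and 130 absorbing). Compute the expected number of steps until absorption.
E[τ | X_0 = 111] = 2109

Let v_k = E[τ | X_0 = k]. Boundary: v_0 = v_130 = 0. Recurrence: v_k = 1 + (v_{k-1} + v_{k+1})/2 for 1 ≤ k ≤ 129. The particular solution to v_k − (v_{k-1} + v_{k+1})/2 = 1 is v_k = −k^2. Adding homogeneous solution A + B k and matching boundaries gives v_k = k (130 − k). Substituting k = 111: v_111 = 111 · 19 = 2109.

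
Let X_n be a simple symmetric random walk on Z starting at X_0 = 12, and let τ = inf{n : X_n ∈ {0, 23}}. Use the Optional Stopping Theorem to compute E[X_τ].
E[X_τ] = 12

X_n is a martingale and τ is a bounded-mean stopping time (indeed τ is finite a.s. with bounded expectation since the walk is in a bounded region). By the OST, E[X_τ] = E[X_0] = 12. Equivalently: E[X_τ] = 23 · P(hit 23 first) + 0 · P(hit 0 first) = 23 · (12/23) = 12.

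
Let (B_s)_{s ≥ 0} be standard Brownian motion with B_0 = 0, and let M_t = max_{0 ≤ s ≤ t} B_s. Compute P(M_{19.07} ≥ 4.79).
P(M_{19.07} ≥ 4.79) = 2·P(B_{19.07} ≥ 4.79) = 2(1 − Φ(4.79/√19.07)) ≈ 0.2727

By the reflection principle for Brownian motion, P(M_t ≥ a) = 2 · P(B_t ≥ a) for a ≥ 0. Since B_t ~ N(0, t), P(B_t ≥ 4.79) = 1 − Φ(4.79/√t) = 1 − Φ(4.79/√19.07) = 1 − Φ(1.0969). So
  P(M_{19.07} ≥ 4.79) = 2(1 − Φ(1.0969)) ≈ 0.2727.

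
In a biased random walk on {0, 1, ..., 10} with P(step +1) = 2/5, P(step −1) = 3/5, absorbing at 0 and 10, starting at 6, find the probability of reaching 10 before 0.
P(hit 10 before 0) = (1 − (3/2)^6) / (1 − (3/2)^10) = 2128/11605

Let u_k denote P(reach 10 before 0 | start at k). Boundary: u_0 = 0, u_10 = 1. Recurrence: u_k = 2/5·u_{k+1} + 3/5·u_{k-1} for 1 ≤ k ≤ 9. Try u_k = A + B·r^k with r = q/p = (3/5)/(2/5) = 3/2. Substitution satisfies the recurrence; boundary conditions give:
  u_k = (1 − r^k) / (1 − r^N) = (1 − (3/2)^6) / (1 − (3/2)^10) = 2128/11605.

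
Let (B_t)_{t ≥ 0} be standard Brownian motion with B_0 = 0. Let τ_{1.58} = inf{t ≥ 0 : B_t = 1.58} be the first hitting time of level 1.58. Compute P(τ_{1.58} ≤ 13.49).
P(τ_{1.58} ≤ 13.49) = 2(1 − Φ(1.58/√13.49)) = 2(1 − Φ(0.4302)) ≈ 0.6671

By the reflection principle for standard BM, P(τ_b ≤ t) = 2 · P(B_t ≥ b). Since B_t ~ N(0, t), P(B_t ≥ 1.58) = 1 − Φ(1.58/√t) = 1 − Φ(1.58/√13.49) = 1 − Φ(0.4302) ≈ 0.33353. Doubling: P(τ_{1.58} ≤ 13.49) ≈ 2 · 0.33353 = 0.66706 ≈ 0.6671.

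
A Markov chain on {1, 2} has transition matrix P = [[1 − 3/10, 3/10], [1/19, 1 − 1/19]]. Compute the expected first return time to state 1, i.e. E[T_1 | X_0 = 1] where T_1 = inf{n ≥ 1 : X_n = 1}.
E[T_1 | X_0 = 1] = 1/π_1 = 67/10

For an irreducible recurrent Markov chain with stationary distribution π, E[T_i | X_0 = i] = 1/π_i (Kac's formula). Here π_1 = (1/19)/(3/10 + 1/19) = (1/19)/(67/190) = 10/67, so E[T_1 | X_0 = 1] = 1/π_1 = (3/10 + 1/19)/(1/19) = (67/190)/(1/19) = 67/10.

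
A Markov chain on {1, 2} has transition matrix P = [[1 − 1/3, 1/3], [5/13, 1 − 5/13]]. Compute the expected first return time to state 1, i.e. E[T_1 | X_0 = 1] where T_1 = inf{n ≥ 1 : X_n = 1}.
E[T_1 | X_0 = 1] = 1/π_1 = 28/15

For an irreducible recurrent Markov chain with stationary distribution π, E[T_i | X_0 = i] = 1/π_i (Kac's formula). Here π_1 = (5/13)/(1/3 + 5/13) = (5/13)/(28/39) = 15/28, so E[T_1 | X_0 = 1] = 1/π_1 = (1/3 + 5/13)/(5/13) = (28/39)/(5/13) = 28/15.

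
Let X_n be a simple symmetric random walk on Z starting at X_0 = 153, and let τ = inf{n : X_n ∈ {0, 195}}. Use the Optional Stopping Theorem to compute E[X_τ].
E[X_τ] = 153

X_n is a martingale and τ is a bounded-mean stopping time (indeed τ is finite a.s. with bounded expectation since the walk is in a bounded region). By the OST, E[X_τ] = E[X_0] = 153. Equivalently: E[X_τ] = 195 · P(hit 195 first) + 0 · P(hit 0 first) = 195 · (153/195) = 153.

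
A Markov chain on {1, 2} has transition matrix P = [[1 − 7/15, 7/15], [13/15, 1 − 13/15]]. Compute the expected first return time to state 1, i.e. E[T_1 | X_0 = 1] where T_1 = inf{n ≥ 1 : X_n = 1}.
E[T_1 | X_0 = 1] = 1/π_1 = 20/13

For an irreducible recurrent Markov chain with stationary distribution π, E[T_i | X_0 = i] = 1/π_i (Kac's formula). Here π_1 = (13/15)/(7/15 + 13/15) = (13/15)/(4/3) = 13/20, so E[T_1 | X_0 = 1] = 1/π_1 = (7/15 + 13/15)/(13/15) = (4/3)/(13/15) = 20/13.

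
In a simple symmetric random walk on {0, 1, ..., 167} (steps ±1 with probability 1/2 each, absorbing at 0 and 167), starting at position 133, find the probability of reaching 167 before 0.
P(hit 167 before 0) = 133/167

Let u_k = P(hit 167 before 0 | start at k). Then u_0 = 0, u_167 = 1, and u_k = u_{k-1}/2 + u_{k+1}/2 for 1 ≤ k ≤ 166. This harmonic recurrence is solved by u_k = k/167, giving u_133 = 133/167.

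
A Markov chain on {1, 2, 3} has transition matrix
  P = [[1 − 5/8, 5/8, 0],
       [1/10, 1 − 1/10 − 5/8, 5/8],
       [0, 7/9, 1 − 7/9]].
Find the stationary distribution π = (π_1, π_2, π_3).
π = (224/2749, 1400/2749, 1125/2749)

This is a birth-death chain on three states, which satisfies detailed balance: π_1 · P_{12} = π_2 · P_{21} and π_2 · P_{23} = π_3 · P_{32}.
From π_1 · 5/8 = π_2 · 1/10: π_2/π_1 = (5/8)/(1/10) = 25/4.
From π_2 · 5/8 = π_3 · 7/9: π_3/π_2 = (5/8)/(7/9) = 45/56.
Take π_1 proportional to 1; then unnormalized π = (1, 25/4, 1125/224). Normalize by dividing by the sum 2749/224:
  π = (224/2749, 1400/2749, 1125/2749).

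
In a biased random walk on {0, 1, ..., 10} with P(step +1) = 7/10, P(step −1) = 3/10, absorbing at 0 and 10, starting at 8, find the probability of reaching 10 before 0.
P(hit 10 before 0) = (1 − (3/7)^8) / (1 − (3/7)^10) = 7053844/7060405

Let u_k denote P(reach 10 before 0 | start at k). Boundary: u_0 = 0, u_10 = 1. Recurrence: u_k = 7/10·u_{k+1} + 3/10·u_{k-1} for 1 ≤ k ≤ 9. Try u_k = A + B·r^k with r = q/p = (3/10)/(7/10) = 3/7. Substitution satisfies the recurrence; boundary conditions give:
  u_k = (1 − r^k) / (1 − r^N) = (1 − (3/7)^8) / (1 − (3/7)^10) = 7053844/7060405.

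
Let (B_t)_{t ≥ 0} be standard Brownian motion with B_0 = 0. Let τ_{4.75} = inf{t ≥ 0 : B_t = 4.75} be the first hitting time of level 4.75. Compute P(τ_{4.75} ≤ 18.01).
P(τ_{4.75} ≤ 18.01) = 2(1 − Φ(4.75/√18.01)) = 2(1 − Φ(1.1193)) ≈ 0.2630

By the reflection principle for standard BM, P(τ_b ≤ t) = 2 · P(B_t ≥ b). Since B_t ~ N(0, t), P(B_t ≥ 4.75) = 1 − Φ(4.75/√t) = 1 − Φ(4.75/√18.01) = 1 − Φ(1.1193) ≈ 0.13151. Doubling: P(τ_{4.75} ≤ 18.01) ≈ 2 · 0.13151 = 0.26302 ≈ 0.2630.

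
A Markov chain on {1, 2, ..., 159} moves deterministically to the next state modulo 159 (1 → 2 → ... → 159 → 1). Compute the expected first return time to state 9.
E[T_9 | X_0 = 9] = 159

The chain cycles deterministically, so starting at state 9 it returns in exactly 159 steps. Equivalently, the stationary distribution is uniform π_j = 1/159 for every state j, so by Kac's formula E[T_9] = 1/π_9 = 159.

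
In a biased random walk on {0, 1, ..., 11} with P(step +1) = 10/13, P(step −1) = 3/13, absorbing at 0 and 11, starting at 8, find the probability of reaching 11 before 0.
P(hit 11 before 0) = (1 − (3/10)^8) / (1 − (3/10)^11) = 14284777000/14285688979

Let u_k denote P(reach 11 before 0 | start at k). Boundary: u_0 = 0, u_11 = 1. Recurrence: u_k = 10/13·u_{k+1} + 3/13·u_{k-1} for 1 ≤ k ≤ 10. Try u_k = A + B·r^k with r = q/p = (3/13)/(10/13) = 3/10. Substitution satisfies the recurrence; boundary conditions give:
  u_k = (1 − r^k) / (1 − r^N) = (1 − (3/10)^8) / (1 − (3/10)^11) = 14284777000/14285688979.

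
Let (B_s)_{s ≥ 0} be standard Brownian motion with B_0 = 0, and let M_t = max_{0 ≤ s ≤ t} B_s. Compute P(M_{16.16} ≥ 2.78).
P(M_{16.16} ≥ 2.78) = 2·P(B_{16.16} ≥ 2.78) = 2(1 − Φ(2.78/√16.16)) ≈ 0.4892

By the reflection principle for Brownian motion, P(M_t ≥ a) = 2 · P(B_t ≥ a) for a ≥ 0. Since B_t ~ N(0, t), P(B_t ≥ 2.78) = 1 − Φ(2.78/√t) = 1 − Φ(2.78/√16.16) = 1 − Φ(0.6916). So
  P(M_{16.16} ≥ 2.78) = 2(1 − Φ(0.6916)) ≈ 0.4892.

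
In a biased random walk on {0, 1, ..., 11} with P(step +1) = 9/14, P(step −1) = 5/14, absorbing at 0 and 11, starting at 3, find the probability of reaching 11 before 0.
P(hit 11 before 0) = (1 − (5/9)^3) / (1 − (5/9)^11) = 6500054871/7833057871

Let u_k denote P(reach 11 before 0 | start at k). Boundary: u_0 = 0, u_11 = 1. Recurrence: u_k = 9/14·u_{k+1} + 5/14·u_{k-1} for 1 ≤ k ≤ 10. Try u_k = A + B·r^k with r = q/p = (5/14)/(9/14) = 5/9. Substitution satisfies the recurrence; boundary conditions give:
  u_k = (1 − r^k) / (1 − r^N) = (1 − (5/9)^3) / (1 − (5/9)^11) = 6500054871/7833057871.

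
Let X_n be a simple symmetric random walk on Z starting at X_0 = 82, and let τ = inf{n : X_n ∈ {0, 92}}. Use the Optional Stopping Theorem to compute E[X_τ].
E[X_τ] = 82

X_n is a martingale and τ is a bounded-mean stopping time (indeed τ is finite a.s. with bounded expectation since the walk is in a bounded region). By the OST, E[X_τ] = E[X_0] = 82. Equivalently: E[X_τ] = 92 · P(hit 92 first) + 0 · P(hit 0 first) = 92 · (82/92) = 82.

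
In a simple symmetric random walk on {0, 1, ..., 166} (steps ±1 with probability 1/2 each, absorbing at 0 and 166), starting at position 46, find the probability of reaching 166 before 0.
P(hit 166 before 0) = 46/166 = 23/83

Let u_k = P(hit 166 before 0 | start at k). Then u_0 = 0, u_166 = 1, and u_k = u_{k-1}/2 + u_{k+1}/2 for 1 ≤ k ≤ 165. This harmonic recurrence is solved by u_k = k/166, giving u_46 = 46/166 = 23/83.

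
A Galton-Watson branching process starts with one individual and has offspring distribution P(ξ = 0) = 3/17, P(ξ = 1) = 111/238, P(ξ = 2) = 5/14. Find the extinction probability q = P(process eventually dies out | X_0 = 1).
q = 42/85

The pgf is f(s) = 3/17 + 111/238·s + 5/14·s². The extinction probability q is the smallest fixed point of f in [0, 1]. Setting s = f(s):
  5/14·s² + (111/238 − 1)·s + 3/17 = 0
  5/14·s² − (3/17 + 5/14)·s + 3/17 = 0
which factors as (s − 1)·(5/14·s − 3/17) = 0, giving roots s = 1 and s = (3/17)/(5/14) = 42/85.
Mean offspring μ = 111/238 + 2·5/14 = 281/238 > 1 (supercritical), so q < 1. The extinction probability is the smaller root: q = (3/17)/(5/14) = 42/85.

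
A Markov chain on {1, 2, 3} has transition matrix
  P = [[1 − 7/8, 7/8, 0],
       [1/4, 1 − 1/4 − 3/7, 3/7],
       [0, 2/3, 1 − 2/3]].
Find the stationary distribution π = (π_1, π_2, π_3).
π = (4/27, 14/27, 1/3)

This is a birth-death chain on three states, which satisfies detailed balance: π_1 · P_{12} = π_2 · P_{21} and π_2 · P_{23} = π_3 · P_{32}.
From π_1 · 7/8 = π_2 · 1/4: π_2/π_1 = (7/8)/(1/4) = 7/2.
From π_2 · 3/7 = π_3 · 2/3: π_3/π_2 = (3/7)/(2/3) = 9/14.
Take π_1 proportional to 1; then unnormalized π = (1, 7/2, 9/4). Normalize by dividing by the sum 27/4:
  π = (4/27, 14/27, 1/3).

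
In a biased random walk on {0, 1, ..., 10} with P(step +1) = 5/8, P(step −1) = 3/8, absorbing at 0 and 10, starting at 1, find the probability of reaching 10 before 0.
P(hit 10 before 0) = (1 − (3/5)^1) / (1 − (3/5)^10) = 1953125/4853288

Let u_k denote P(reach 10 before 0 | start at k). Boundary: u_0 = 0, u_10 = 1. Recurrence: u_k = 5/8·u_{k+1} + 3/8·u_{k-1} for 1 ≤ k ≤ 9. Try u_k = A + B·r^k with r = q/p = (3/8)/(5/8) = 3/5. Substitution satisfies the recurrence; boundary conditions give:
  u_k = (1 − r^k) / (1 − r^N) = (1 − (3/5)^1) / (1 − (3/5)^10) = 1953125/4853288.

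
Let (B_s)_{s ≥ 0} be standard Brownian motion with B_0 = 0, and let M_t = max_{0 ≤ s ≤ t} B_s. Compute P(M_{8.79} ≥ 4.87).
P(M_{8.79} ≥ 4.87) = 2·P(B_{8.79} ≥ 4.87) = 2(1 − Φ(4.87/√8.79)) ≈ 0.1005

By the reflection principle for Brownian motion, P(M_t ≥ a) = 2 · P(B_t ≥ a) for a ≥ 0. Since B_t ~ N(0, t), P(B_t ≥ 4.87) = 1 − Φ(4.87/√t) = 1 − Φ(4.87/√8.79) = 1 − Φ(1.6426). So
  P(M_{8.79} ≥ 4.87) = 2(1 − Φ(1.6426)) ≈ 0.1005.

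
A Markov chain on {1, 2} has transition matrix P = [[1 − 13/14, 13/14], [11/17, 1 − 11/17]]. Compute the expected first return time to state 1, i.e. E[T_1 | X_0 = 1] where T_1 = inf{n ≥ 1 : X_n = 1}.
E[T_1 | X_0 = 1] = 1/π_1 = 375/154

For an irreducible recurrent Markov chain with stationary distribution π, E[T_i | X_0 = i] = 1/π_i (Kac's formula). Here π_1 = (11/17)/(13/14 + 11/17) = (11/17)/(375/238) = 154/375, so E[T_1 | X_0 = 1] = 1/π_1 = (13/14 + 11/17)/(11/17) = (375/238)/(11/17) = 375/154.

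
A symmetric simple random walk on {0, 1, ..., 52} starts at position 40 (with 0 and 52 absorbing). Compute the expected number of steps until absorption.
E[τ | X_0 = 40] = 480

Let v_k = E[τ | X_0 = k]. Boundary: v_0 = v_52 = 0. Recurrence: v_k = 1 + (v_{k-1} + v_{k+1})/2 for 1 ≤ k ≤ 51. The particular solution to v_k − (v_{k-1} + v_{k+1})/2 = 1 is v_k = −k^2. Adding homogeneous solution A + B k and matching boundaries gives v_k = k (52 − k). Substituting k = 40: v_40 = 40 · 12 = 480.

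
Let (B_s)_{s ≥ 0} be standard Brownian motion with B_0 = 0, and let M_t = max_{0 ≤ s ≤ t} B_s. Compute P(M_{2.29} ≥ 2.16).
P(M_{2.29} ≥ 2.16) = 2·P(B_{2.29} ≥ 2.16) = 2(1 − Φ(2.16/√2.29)) ≈ 0.1535

By the reflection principle for Brownian motion, P(M_t ≥ a) = 2 · P(B_t ≥ a) for a ≥ 0. Since B_t ~ N(0, t), P(B_t ≥ 2.16) = 1 − Φ(2.16/√t) = 1 − Φ(2.16/√2.29) = 1 − Φ(1.4274). So
  P(M_{2.29} ≥ 2.16) = 2(1 − Φ(1.4274)) ≈ 0.1535.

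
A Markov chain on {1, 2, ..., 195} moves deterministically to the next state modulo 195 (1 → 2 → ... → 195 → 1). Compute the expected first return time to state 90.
E[T_90 | X_0 = 90] = 195

The chain cycles deterministically, so starting at state 90 it returns in exactly 195 steps. Equivalently, the stationary distribution is uniform π_j = 1/195 for every state j, so by Kac's formula E[T_90] = 1/π_90 = 195.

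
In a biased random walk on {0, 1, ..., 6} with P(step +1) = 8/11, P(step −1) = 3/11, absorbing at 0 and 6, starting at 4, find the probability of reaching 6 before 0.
P(hit 6 before 0) = (1 − (3/8)^4) / (1 − (3/8)^6) = 4672/4753

Let u_k denote P(reach 6 before 0 | start at k). Boundary: u_0 = 0, u_6 = 1. Recurrence: u_k = 8/11·u_{k+1} + 3/11·u_{k-1} for 1 ≤ k ≤ 5. Try u_k = A + B·r^k with r = q/p = (3/11)/(8/11) = 3/8. Substitution satisfies the recurrence; boundary conditions give:
  u_k = (1 − r^k) / (1 − r^N) = (1 − (3/8)^4) / (1 − (3/8)^6) = 4672/4753.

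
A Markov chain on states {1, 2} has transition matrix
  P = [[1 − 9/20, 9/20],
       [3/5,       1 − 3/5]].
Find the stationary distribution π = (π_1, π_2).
π_1 = 4/7, π_2 = 3/7

Solve πP = π with π_1 + π_2 = 1. From πP = π: π_1 · (1 − 9/20) + π_2 · 3/5 = π_1 ⇒ π_2 · 3/5 = π_1 · 9/20 ⇒ π_2/π_1 = (9/20)/(3/5) = 3/4. Together with π_1 + π_2 = 1:
  π_1 = (3/5)/(9/20 + 3/5) = (3/5)/(21/20) = 4/7,
  π_2 = (9/20)/(9/20 + 3/5) = (9/20)/(21/20) = 3/7.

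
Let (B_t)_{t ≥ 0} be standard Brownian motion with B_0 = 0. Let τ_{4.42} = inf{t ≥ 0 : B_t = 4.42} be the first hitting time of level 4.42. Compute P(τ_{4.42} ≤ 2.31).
P(τ_{4.42} ≤ 2.31) = 2(1 − Φ(4.42/√2.31)) = 2(1 − Φ(2.9081)) ≈ 0.0036

By the reflection principle for standard BM, P(τ_b ≤ t) = 2 · P(B_t ≥ b). Since B_t ~ N(0, t), P(B_t ≥ 4.42) = 1 − Φ(4.42/√t) = 1 − Φ(4.42/√2.31) = 1 − Φ(2.9081) ≈ 0.00182. Doubling: P(τ_{4.42} ≤ 2.31) ≈ 2 · 0.00182 = 0.00364 ≈ 0.0036.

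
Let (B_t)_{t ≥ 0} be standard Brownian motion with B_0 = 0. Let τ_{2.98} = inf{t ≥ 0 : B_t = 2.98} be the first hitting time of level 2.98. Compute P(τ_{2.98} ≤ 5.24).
P(τ_{2.98} ≤ 5.24) = 2(1 − Φ(2.98/√5.24)) = 2(1 − Φ(1.3018)) ≈ 0.1930

By the reflection principle for standard BM, P(τ_b ≤ t) = 2 · P(B_t ≥ b). Since B_t ~ N(0, t), P(B_t ≥ 2.98) = 1 − Φ(2.98/√t) = 1 − Φ(2.98/√5.24) = 1 − Φ(1.3018) ≈ 0.09649. Doubling: P(τ_{2.98} ≤ 5.24) ≈ 2 · 0.09649 = 0.19298 ≈ 0.1930.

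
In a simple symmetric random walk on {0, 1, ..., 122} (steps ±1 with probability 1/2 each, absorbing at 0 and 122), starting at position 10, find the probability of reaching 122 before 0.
P(hit 122 before 0) = 10/122 = 5/61

Let u_k = P(hit 122 before 0 | start at k). Then u_0 = 0, u_122 = 1, and u_k = u_{k-1}/2 + u_{k+1}/2 for 1 ≤ k ≤ 121. This harmonic recurrence is solved by u_k = k/122, giving u_10 = 10/122 = 5/61.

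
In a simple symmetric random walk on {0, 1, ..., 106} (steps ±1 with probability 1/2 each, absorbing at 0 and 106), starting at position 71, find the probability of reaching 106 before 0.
P(hit 106 before 0) = 71/106

Let u_k = P(hit 106 before 0 | start at k). Then u_0 = 0, u_106 = 1, and u_k = u_{k-1}/2 + u_{k+1}/2 for 1 ≤ k ≤ 105. This harmonic recurrence is solved by u_k = k/106, giving u_71 = 71/106.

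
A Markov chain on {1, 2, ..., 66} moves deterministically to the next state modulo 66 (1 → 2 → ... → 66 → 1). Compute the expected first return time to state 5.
E[T_5 | X_0 = 5] = 66

The chain cycles deterministically, so starting at state 5 it returns in exactly 66 steps. Equivalently, the stationary distribution is uniform π_j = 1/66 for every state j, so by Kac's formula E[T_5] = 1/π_5 = 66.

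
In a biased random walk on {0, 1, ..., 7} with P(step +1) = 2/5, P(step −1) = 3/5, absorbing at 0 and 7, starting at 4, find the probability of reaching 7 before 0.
P(hit 7 before 0) = (1 − (3/2)^4) / (1 − (3/2)^7) = 520/2059

Let u_k denote P(reach 7 before 0 | start at k). Boundary: u_0 = 0, u_7 = 1. Recurrence: u_k = 2/5·u_{k+1} + 3/5·u_{k-1} for 1 ≤ k ≤ 6. Try u_k = A + B·r^k with r = q/p = (3/5)/(2/5) = 3/2. Substitution satisfies the recurrence; boundary conditions give:
  u_k = (1 − r^k) / (1 − r^N) = (1 − (3/2)^4) / (1 − (3/2)^7) = 520/2059.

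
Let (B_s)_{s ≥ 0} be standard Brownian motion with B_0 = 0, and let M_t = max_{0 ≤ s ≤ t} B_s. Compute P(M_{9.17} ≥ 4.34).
P(M_{9.17} ≥ 4.34) = 2·P(B_{9.17} ≥ 4.34) = 2(1 − Φ(4.34/√9.17)) ≈ 0.1518

By the reflection principle for Brownian motion, P(M_t ≥ a) = 2 · P(B_t ≥ a) for a ≥ 0. Since B_t ~ N(0, t), P(B_t ≥ 4.34) = 1 − Φ(4.34/√t) = 1 − Φ(4.34/√9.17) = 1 − Φ(1.4332). So
  P(M_{9.17} ≥ 4.34) = 2(1 − Φ(1.4332)) ≈ 0.1518.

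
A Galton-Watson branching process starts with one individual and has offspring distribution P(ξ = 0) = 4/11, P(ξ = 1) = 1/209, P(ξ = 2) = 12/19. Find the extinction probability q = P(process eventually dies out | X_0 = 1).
q = 19/33

The pgf is f(s) = 4/11 + 1/209·s + 12/19·s². The extinction probability q is the smallest fixed point of f in [0, 1]. Setting s = f(s):
  12/19·s² + (1/209 − 1)·s + 4/11 = 0
  12/19·s² − (4/11 + 12/19)·s + 4/11 = 0
which factors as (s − 1)·(12/19·s − 4/11) = 0, giving roots s = 1 and s = (4/11)/(12/19) = 19/33.
Mean offspring μ = 1/209 + 2·12/19 = 265/209 > 1 (supercritical), so q < 1. The extinction probability is the smaller root: q = (4/11)/(12/19) = 19/33.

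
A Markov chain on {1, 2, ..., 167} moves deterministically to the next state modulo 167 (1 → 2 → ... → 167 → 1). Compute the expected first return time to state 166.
E[T_166 | X_0 = 166] = 167

The chain cycles deterministically, so starting at state 166 it returns in exactly 167 steps. Equivalently, the stationary distribution is uniform π_j = 1/167 for every state j, so by Kac's formula E[T_166] = 1/π_166 = 167.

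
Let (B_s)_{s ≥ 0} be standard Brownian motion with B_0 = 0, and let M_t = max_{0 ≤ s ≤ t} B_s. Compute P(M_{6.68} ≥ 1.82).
P(M_{6.68} ≥ 1.82) = 2·P(B_{6.68} ≥ 1.82) = 2(1 − Φ(1.82/√6.68)) ≈ 0.4813

By the reflection principle for Brownian motion, P(M_t ≥ a) = 2 · P(B_t ≥ a) for a ≥ 0. Since B_t ~ N(0, t), P(B_t ≥ 1.82) = 1 − Φ(1.82/√t) = 1 − Φ(1.82/√6.68) = 1 − Φ(0.7042). So
  P(M_{6.68} ≥ 1.82) = 2(1 − Φ(0.7042)) ≈ 0.4813.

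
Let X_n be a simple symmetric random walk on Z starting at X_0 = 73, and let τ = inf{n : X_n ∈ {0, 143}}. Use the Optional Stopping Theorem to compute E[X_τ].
E[X_τ] = 73

X_n is a martingale and τ is a bounded-mean stopping time (indeed τ is finite a.s. with bounded expectation since the walk is in a bounded region). By the OST, E[X_τ] = E[X_0] = 73. Equivalently: E[X_τ] = 143 · P(hit 143 first) + 0 · P(hit 0 first) = 143 · (73/143) = 73.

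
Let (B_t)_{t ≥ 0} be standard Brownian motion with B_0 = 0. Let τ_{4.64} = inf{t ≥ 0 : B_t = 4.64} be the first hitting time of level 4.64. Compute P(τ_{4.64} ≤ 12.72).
P(τ_{4.64} ≤ 12.72) = 2(1 − Φ(4.64/√12.72)) = 2(1 − Φ(1.3010)) ≈ 0.1933

By the reflection principle for standard BM, P(τ_b ≤ t) = 2 · P(B_t ≥ b). Since B_t ~ N(0, t), P(B_t ≥ 4.64) = 1 − Φ(4.64/√t) = 1 − Φ(4.64/√12.72) = 1 − Φ(1.3010) ≈ 0.09663. Doubling: P(τ_{4.64} ≤ 12.72) ≈ 2 · 0.09663 = 0.19326 ≈ 0.1933.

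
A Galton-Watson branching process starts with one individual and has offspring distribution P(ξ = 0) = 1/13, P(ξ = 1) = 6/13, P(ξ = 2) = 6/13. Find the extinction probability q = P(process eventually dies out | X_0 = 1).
q = 1/6

The pgf is f(s) = 1/13 + 6/13·s + 6/13·s². The extinction probability q is the smallest fixed point of f in [0, 1]. Setting s = f(s):
  6/13·s² + (6/13 − 1)·s + 1/13 = 0
  6/13·s² − (1/13 + 6/13)·s + 1/13 = 0
which factors as (s − 1)·(6/13·s − 1/13) = 0, giving roots s = 1 and s = (1/13)/(6/13) = 1/6.
Mean offspring μ = 6/13 + 2·6/13 = 18/13 > 1 (supercritical), so q < 1. The extinction probability is the smaller root: q = (1/13)/(6/13) = 1/6.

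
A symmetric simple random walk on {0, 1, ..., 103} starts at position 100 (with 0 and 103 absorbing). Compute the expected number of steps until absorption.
E[τ | X_0 = 100] = 300

Let v_k = E[τ | X_0 = k]. Boundary: v_0 = v_103 = 0. Recurrence: v_k = 1 + (v_{k-1} + v_{k+1})/2 for 1 ≤ k ≤ 102. The particular solution to v_k − (v_{k-1} + v_{k+1})/2 = 1 is v_k = −k^2. Adding homogeneous solution A + B k and matching boundaries gives v_k = k (103 − k). Substituting k = 100: v_100 = 100 · 3 = 300.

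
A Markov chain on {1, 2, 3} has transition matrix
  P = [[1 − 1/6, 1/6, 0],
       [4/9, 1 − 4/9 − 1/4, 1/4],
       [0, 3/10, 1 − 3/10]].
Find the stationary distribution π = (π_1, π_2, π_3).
π = (16/27, 2/9, 5/27)

This is a birth-death chain on three states, which satisfies detailed balance: π_1 · P_{12} = π_2 · P_{21} and π_2 · P_{23} = π_3 · P_{32}.
From π_1 · 1/6 = π_2 · 4/9: π_2/π_1 = (1/6)/(4/9) = 3/8.
From π_2 · 1/4 = π_3 · 3/10: π_3/π_2 = (1/4)/(3/10) = 5/6.
Take π_1 proportional to 1; then unnormalized π = (1, 3/8, 5/16). Normalize by dividing by the sum 27/16:
  π = (16/27, 2/9, 5/27).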